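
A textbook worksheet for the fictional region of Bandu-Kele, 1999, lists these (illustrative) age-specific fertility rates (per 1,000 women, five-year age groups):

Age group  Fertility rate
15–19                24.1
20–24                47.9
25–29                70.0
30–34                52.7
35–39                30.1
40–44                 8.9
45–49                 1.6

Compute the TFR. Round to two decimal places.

1.18

Sum of ASFRs = 24.1 + 47.9 + 70.0 + 52.7 + 30.1 + 8.9 + 1.6 = 235.3
TFR = 5 × 235.3 / 1000 = 1.1765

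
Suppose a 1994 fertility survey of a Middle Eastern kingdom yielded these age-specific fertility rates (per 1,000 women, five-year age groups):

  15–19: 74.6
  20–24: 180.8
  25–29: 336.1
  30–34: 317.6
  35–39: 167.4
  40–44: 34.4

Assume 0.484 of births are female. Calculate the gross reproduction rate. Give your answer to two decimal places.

2.69

Proportion female at birth = 0.484.
Sum of ASFRs = 74.6 + 180.8 + 336.1 + 317.6 + 167.4 + 34.4 = 1110.9
TFR = 5 × 1110.9 / 1000 = 5.5545
GRR = 0.484 × 5.5545 = 2.68838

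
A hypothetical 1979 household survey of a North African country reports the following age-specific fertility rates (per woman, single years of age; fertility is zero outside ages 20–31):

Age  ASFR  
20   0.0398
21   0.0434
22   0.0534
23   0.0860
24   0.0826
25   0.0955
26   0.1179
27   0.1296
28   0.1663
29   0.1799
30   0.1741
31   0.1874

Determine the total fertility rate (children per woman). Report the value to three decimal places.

1.356

Sum of ASFRs = 0.0398 + 0.0434 + 0.0534 + 0.0860 + 0.0826 + 0.0955 + 0.1179 + 0.1296 + 0.1663 + 0.1799 + 0.1741 + 0.1874 = 1.3559
TFR = 1.3559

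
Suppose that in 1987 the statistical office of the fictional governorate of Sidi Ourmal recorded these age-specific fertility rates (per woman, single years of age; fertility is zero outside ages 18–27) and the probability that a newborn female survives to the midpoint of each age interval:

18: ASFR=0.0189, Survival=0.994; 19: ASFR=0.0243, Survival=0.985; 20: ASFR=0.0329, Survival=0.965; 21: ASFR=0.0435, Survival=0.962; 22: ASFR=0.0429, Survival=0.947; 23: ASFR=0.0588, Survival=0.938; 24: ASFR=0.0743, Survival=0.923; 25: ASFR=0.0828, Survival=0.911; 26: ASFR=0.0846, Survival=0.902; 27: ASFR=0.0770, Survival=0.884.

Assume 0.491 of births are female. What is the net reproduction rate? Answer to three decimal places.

0.246

Proportion female at birth = 0.491.
Per-age-group product (1 × ASFR × survival probability):
  18: 1 × 0.0189 × 0.994 = 0.01879
  19: 1 × 0.0243 × 0.985 = 0.02394
  20: 1 × 0.0329 × 0.965 = 0.03175
  21: 1 × 0.0435 × 0.962 = 0.04185
  22: 1 × 0.0429 × 0.947 = 0.04063
  23: 1 × 0.0588 × 0.938 = 0.05515
  24: 1 × 0.0743 × 0.923 = 0.06858
  25: 1 × 0.0828 × 0.911 = 0.07543
  26: 1 × 0.0846 × 0.902 = 0.07631
  27: 1 × 0.0770 × 0.884 = 0.06807
Sum = 0.50050
NRR = 0.491 × 0.50050 = 0.24575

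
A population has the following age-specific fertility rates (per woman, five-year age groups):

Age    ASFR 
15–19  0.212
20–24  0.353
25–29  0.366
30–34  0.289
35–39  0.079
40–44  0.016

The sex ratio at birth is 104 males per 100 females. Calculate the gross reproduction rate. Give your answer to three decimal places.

3.223

Proportion female at birth = 100 / (100 + 104) = 0.49020.
Sum of ASFRs = 0.212 + 0.353 + 0.366 + 0.289 + 0.079 + 0.016 = 1.315
TFR = 5 × 1.315 = 6.575
GRR = 0.49020 × 6.575 = 3.22307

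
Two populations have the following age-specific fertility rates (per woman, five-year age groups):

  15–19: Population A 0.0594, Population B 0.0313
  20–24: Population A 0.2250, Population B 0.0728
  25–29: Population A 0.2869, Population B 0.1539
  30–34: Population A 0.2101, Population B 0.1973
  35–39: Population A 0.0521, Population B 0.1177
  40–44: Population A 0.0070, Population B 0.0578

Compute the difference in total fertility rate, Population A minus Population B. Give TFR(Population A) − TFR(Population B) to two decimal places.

Population A:
  Sum of ASFRs = 0.0594 + 0.2250 + 0.2869 + 0.2101 + 0.0521 + 0.0070 = 0.8405
  TFR = 5 × 0.8405 = 4.2025
Population B:
  Sum of ASFRs = 0.0313 + 0.0728 + 0.1539 + 0.1973 + 0.1177 + 0.0578 = 0.6308
  TFR = 5 × 0.6308 = 3.154
Difference = 4.2025 − 3.154 = 1.0485

1.05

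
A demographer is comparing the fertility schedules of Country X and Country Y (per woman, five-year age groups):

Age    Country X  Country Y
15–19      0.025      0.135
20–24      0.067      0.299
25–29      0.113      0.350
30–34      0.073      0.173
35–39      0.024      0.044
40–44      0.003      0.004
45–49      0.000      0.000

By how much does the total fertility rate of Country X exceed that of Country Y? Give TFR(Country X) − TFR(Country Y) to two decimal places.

Country X:
  Sum of ASFRs = 0.025 + 0.067 + 0.113 + 0.073 + 0.024 + 0.003 + 0.000 = 0.305
  TFR = 5 × 0.305 = 1.525
Country Y:
  Sum of ASFRs = 0.135 + 0.299 + 0.350 + 0.173 + 0.044 + 0.004 + 0.000 = 1.005
  TFR = 5 × 1.005 = 5.025
Difference = 1.525 − 5.025 = -3.5

-3.50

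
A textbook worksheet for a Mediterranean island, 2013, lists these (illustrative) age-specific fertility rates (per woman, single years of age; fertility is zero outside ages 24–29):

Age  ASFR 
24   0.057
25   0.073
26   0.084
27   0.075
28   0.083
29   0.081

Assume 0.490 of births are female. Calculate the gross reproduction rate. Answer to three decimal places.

Proportion female at birth = 0.490.
Sum of ASFRs = 0.057 + 0.073 + 0.084 + 0.075 + 0.083 + 0.081 = 0.453
TFR = 0.453
GRR = 0.490 × 0.453 = 0.22197

0.222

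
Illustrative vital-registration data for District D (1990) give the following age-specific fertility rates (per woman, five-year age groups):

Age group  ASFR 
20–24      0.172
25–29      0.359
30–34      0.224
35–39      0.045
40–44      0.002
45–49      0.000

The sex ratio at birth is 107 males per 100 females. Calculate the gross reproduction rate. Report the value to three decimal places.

Proportion female at birth = 100 / (100 + 107) = 0.48309.
Sum of ASFRs = 0.172 + 0.359 + 0.224 + 0.045 + 0.002 + 0.000 = 0.802
TFR = 5 × 0.802 = 4.01
GRR = 0.48309 × 4.01 = 1.93719

1.937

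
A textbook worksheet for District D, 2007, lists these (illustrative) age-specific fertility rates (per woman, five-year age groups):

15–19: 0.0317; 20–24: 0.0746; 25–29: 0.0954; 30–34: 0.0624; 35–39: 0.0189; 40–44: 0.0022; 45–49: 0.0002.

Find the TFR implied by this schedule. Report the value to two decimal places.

1.43

Sum of ASFRs = 0.0317 + 0.0746 + 0.0954 + 0.0624 + 0.0189 + 0.0022 + 0.0002 = 0.2854
TFR = 5 × 0.2854 = 1.427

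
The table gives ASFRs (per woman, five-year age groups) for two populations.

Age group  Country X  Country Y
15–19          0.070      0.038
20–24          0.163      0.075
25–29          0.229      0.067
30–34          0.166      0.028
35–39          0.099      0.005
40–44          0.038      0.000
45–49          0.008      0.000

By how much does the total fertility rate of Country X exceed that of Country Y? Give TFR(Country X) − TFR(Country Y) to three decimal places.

2.800

Country X:
  Sum of ASFRs = 0.070 + 0.163 + 0.229 + 0.166 + 0.099 + 0.038 + 0.008 = 0.773
  TFR = 5 × 0.773 = 3.865
Country Y:
  Sum of ASFRs = 0.038 + 0.075 + 0.067 + 0.028 + 0.005 + 0.000 + 0.000 = 0.213
  TFR = 5 × 0.213 = 1.065
Difference = 3.865 − 1.065 = 2.8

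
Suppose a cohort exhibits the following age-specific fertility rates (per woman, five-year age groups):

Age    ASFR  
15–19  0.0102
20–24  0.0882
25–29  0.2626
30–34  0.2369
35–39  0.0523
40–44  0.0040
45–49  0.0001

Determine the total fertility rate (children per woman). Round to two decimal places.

Sum of ASFRs = 0.0102 + 0.0882 + 0.2626 + 0.2369 + 0.0523 + 0.0040 + 0.0001 = 0.6543
TFR = 5 × 0.6543 = 3.2715

3.27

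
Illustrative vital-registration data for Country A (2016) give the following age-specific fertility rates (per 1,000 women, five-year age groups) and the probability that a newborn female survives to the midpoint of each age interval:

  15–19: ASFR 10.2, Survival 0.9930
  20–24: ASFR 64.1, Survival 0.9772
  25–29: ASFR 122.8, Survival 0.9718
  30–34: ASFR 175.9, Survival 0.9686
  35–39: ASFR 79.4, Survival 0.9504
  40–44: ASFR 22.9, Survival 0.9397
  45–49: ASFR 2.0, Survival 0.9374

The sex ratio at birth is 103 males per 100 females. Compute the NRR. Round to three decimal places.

1.136

Proportion female at birth = 100 / (100 + 103) = 0.49261.
Each age group contributes 5 × ASFR × survival:
  15–19: 5 × 10.2/1000 × 0.9930 = 0.05064
  20–24: 5 × 64.1/1000 × 0.9772 = 0.31319
  25–29: 5 × 122.8/1000 × 0.9718 = 0.59669
  30–34: 5 × 175.9/1000 × 0.9686 = 0.85188
  35–39: 5 × 79.4/1000 × 0.9504 = 0.37731
  40–44: 5 × 22.9/1000 × 0.9397 = 0.10760
  45–49: 5 × 2.0/1000 × 0.9374 = 0.00937
Sum = 2.30668
NRR = 0.49261 × 2.30668 = 1.13629
With NRR above 1 the population is above replacement fertility.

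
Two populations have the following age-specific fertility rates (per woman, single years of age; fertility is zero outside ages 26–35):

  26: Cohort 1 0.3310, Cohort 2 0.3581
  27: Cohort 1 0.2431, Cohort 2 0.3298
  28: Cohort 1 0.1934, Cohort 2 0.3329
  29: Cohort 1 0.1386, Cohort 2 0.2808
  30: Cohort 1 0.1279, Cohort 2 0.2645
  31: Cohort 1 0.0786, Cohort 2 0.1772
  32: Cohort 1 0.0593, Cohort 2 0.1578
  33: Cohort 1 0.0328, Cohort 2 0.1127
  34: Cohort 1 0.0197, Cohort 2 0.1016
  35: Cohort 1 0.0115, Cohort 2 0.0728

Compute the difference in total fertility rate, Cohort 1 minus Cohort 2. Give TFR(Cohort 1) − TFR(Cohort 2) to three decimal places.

Cohort 1:
  Sum of ASFRs = 0.3310 + 0.2431 + 0.1934 + 0.1386 + 0.1279 + 0.0786 + 0.0593 + 0.0328 + 0.0197 + 0.0115 = 1.2359
  TFR = 1.2359
Cohort 2:
  Sum of ASFRs = 0.3581 + 0.3298 + 0.3329 + 0.2808 + 0.2645 + 0.1772 + 0.1578 + 0.1127 + 0.1016 + 0.0728 = 2.1882
  TFR = 2.1882
Difference = 1.2359 − 2.1882 = -0.9523

-0.952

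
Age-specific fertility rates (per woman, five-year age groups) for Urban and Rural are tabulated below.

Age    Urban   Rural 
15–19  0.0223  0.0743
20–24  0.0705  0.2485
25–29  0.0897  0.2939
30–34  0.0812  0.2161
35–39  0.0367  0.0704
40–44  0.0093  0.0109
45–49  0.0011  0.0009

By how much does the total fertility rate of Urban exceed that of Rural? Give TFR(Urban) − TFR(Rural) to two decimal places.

Urban:
  Sum of ASFRs = 0.0223 + 0.0705 + 0.0897 + 0.0812 + 0.0367 + 0.0093 + 0.0011 = 0.3108
  TFR = 5 × 0.3108 = 1.554
Rural:
  Sum of ASFRs = 0.0743 + 0.2485 + 0.2939 + 0.2161 + 0.0704 + 0.0109 + 0.0009 = 0.9150
  TFR = 5 × 0.9150 = 4.575
Difference = 1.554 − 4.575 = -3.021

-3.02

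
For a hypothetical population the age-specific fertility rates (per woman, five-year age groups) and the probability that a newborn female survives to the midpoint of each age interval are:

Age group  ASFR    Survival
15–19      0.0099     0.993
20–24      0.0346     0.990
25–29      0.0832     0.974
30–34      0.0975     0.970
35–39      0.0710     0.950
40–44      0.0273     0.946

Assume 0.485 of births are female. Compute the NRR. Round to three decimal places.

Proportion female at birth = 0.485.
Survival-weighted fertility by age (5·fₓ·Sₓ):
  15–19: 5 × 0.0099 × 0.993 = 0.04915
  20–24: 5 × 0.0346 × 0.990 = 0.17127
  25–29: 5 × 0.0832 × 0.974 = 0.40518
  30–34: 5 × 0.0975 × 0.970 = 0.47288
  35–39: 5 × 0.0710 × 0.950 = 0.33725
  40–44: 5 × 0.0273 × 0.946 = 0.12913
Sum = 1.56486
NRR = 0.485 × 1.56486 = 0.75896

0.759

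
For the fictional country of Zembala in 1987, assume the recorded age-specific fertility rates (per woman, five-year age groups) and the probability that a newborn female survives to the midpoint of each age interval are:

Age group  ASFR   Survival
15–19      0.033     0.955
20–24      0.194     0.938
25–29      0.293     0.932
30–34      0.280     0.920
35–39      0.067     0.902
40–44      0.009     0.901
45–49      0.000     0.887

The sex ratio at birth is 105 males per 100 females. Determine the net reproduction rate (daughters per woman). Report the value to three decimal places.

1.982

Proportion female at birth = 100 / (100 + 105) = 0.48780.
Each age group contributes 5 × ASFR × survival:
  15–19: 5 × 0.033 × 0.955 = 0.15758
  20–24: 5 × 0.194 × 0.938 = 0.90986
  25–29: 5 × 0.293 × 0.932 = 1.36538
  30–34: 5 × 0.280 × 0.920 = 1.28800
  35–39: 5 × 0.067 × 0.902 = 0.30217
  40–44: 5 × 0.009 × 0.901 = 0.04055
  45–49: 5 × 0.000 × 0.887 = 0.00000
Sum = 4.06354
NRR = 0.48780 × 4.06354 = 1.98219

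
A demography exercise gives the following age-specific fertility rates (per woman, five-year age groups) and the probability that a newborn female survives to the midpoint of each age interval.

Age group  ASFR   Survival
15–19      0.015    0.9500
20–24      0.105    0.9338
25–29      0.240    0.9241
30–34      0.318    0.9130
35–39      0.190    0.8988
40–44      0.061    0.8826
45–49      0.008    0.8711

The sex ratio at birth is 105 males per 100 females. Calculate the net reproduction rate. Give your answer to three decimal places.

2.088

Proportion female at birth = 100 / (100 + 105) = 0.48780.
Weighting each age-specific rate by interval width and survival:
  15–19: 5 × 0.015 × 0.9500 = 0.07125
  20–24: 5 × 0.105 × 0.9338 = 0.49025
  25–29: 5 × 0.240 × 0.9241 = 1.10892
  30–34: 5 × 0.318 × 0.9130 = 1.45167
  35–39: 5 × 0.190 × 0.8988 = 0.85386
  40–44: 5 × 0.061 × 0.8826 = 0.26919
  45–49: 5 × 0.008 × 0.8711 = 0.03484
Sum = 4.27998
NRR = 0.48780 × 4.27998 = 2.08777
NRR > 1, so each generation more than replaces itself.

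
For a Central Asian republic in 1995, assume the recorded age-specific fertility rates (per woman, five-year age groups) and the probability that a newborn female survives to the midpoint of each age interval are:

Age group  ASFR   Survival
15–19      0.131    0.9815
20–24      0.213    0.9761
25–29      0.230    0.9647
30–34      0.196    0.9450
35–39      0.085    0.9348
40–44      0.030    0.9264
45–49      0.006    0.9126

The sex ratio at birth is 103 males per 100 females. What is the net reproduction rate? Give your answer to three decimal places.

Proportion female at birth = 100 / (100 + 103) = 0.49261.
Weighting each age-specific rate by interval width and survival:
  15–19: 5 × 0.131 × 0.9815 = 0.64288
  20–24: 5 × 0.213 × 0.9761 = 1.03955
  25–29: 5 × 0.230 × 0.9647 = 1.10941
  30–34: 5 × 0.196 × 0.9450 = 0.92610
  35–39: 5 × 0.085 × 0.9348 = 0.39729
  40–44: 5 × 0.030 × 0.9264 = 0.13896
  45–49: 5 × 0.006 × 0.9126 = 0.02738
Sum = 4.28157
NRR = 0.49261 × 4.28157 = 2.10914
NRR > 1, so each generation more than replaces itself.

2.109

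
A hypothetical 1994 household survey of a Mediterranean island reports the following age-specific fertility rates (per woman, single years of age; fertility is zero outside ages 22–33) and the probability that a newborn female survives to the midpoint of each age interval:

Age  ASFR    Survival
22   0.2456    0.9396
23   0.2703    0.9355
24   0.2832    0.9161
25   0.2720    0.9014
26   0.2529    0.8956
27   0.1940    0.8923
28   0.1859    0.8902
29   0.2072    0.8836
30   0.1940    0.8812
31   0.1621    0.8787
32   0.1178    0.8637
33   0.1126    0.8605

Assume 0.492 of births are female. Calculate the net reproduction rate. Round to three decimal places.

1.106

Proportion female at birth = 0.492.
Each age group contributes 1 × ASFR × survival:
  22: 1 × 0.2456 × 0.9396 = 0.23077
  23: 1 × 0.2703 × 0.9355 = 0.25287
  24: 1 × 0.2832 × 0.9161 = 0.25944
  25: 1 × 0.2720 × 0.9014 = 0.24518
  26: 1 × 0.2529 × 0.8956 = 0.22650
  27: 1 × 0.1940 × 0.8923 = 0.17311
  28: 1 × 0.1859 × 0.8902 = 0.16549
  29: 1 × 0.2072 × 0.8836 = 0.18308
  30: 1 × 0.1940 × 0.8812 = 0.17095
  31: 1 × 0.1621 × 0.8787 = 0.14244
  32: 1 × 0.1178 × 0.8637 = 0.10174
  33: 1 × 0.1126 × 0.8605 = 0.09689
Sum = 2.24846
NRR = 0.492 × 2.24846 = 1.10624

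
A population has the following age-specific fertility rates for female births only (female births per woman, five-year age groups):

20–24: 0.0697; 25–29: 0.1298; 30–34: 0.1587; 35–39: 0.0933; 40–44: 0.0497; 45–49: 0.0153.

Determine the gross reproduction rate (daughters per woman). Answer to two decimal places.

Sum of female ASFRs = 0.0697 + 0.1298 + 0.1587 + 0.0933 + 0.0497 + 0.0153 = 0.5165
GRR = 5 × 0.5165 = 2.5825

2.58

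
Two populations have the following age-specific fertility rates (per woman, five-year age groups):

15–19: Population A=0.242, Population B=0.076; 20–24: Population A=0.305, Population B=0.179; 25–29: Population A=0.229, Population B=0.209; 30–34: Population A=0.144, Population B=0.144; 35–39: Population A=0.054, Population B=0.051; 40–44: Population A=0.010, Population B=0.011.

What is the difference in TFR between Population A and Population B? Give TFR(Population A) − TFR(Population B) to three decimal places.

1.570

Population A:
  Sum of ASFRs = 0.242 + 0.305 + 0.229 + 0.144 + 0.054 + 0.010 = 0.984
  TFR = 5 × 0.984 = 4.92
Population B:
  Sum of ASFRs = 0.076 + 0.179 + 0.209 + 0.144 + 0.051 + 0.011 = 0.670
  TFR = 5 × 0.670 = 3.35
Difference = 4.92 − 3.35 = 1.57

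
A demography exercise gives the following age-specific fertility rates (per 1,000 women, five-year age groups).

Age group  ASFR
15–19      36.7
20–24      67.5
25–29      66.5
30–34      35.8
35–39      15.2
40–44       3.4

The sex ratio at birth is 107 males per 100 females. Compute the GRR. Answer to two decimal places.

Proportion female at birth = 100 / (100 + 107) = 0.48309.
Sum of ASFRs = 36.7 + 67.5 + 66.5 + 35.8 + 15.2 + 3.4 = 225.1
TFR = 5 × 225.1 / 1000 = 1.1255
GRR = 0.48309 × 1.1255 = 0.54372

0.54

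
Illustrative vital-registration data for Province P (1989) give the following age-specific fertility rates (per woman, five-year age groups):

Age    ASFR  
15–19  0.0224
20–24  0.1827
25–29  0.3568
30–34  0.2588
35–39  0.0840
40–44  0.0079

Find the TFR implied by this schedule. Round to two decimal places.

4.56

Sum of ASFRs = 0.0224 + 0.1827 + 0.3568 + 0.2588 + 0.0840 + 0.0079 = 0.9126
TFR = 5 × 0.9126 = 4.563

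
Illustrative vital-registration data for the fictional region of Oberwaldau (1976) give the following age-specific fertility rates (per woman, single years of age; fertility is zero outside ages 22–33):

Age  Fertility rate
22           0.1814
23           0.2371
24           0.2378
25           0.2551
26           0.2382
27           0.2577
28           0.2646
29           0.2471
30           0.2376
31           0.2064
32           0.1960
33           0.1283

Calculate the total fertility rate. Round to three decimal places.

2.687

Sum of ASFRs = 0.1814 + 0.2371 + 0.2378 + 0.2551 + 0.2382 + 0.2577 + 0.2646 + 0.2471 + 0.2376 + 0.2064 + 0.1960 + 0.1283 = 2.6873
TFR = 2.6873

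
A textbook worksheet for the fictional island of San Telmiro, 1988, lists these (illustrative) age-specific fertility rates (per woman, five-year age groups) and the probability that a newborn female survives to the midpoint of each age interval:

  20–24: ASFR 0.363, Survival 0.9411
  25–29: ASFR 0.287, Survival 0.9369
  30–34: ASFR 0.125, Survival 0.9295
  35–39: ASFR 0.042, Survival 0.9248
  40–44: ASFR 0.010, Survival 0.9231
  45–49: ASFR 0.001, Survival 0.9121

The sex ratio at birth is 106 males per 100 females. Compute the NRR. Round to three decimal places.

Proportion female at birth = 100 / (100 + 106) = 0.48544.
Survival-weighted fertility by age (5·fₓ·Sₓ):
  20–24: 5 × 0.363 × 0.9411 = 1.70810
  25–29: 5 × 0.287 × 0.9369 = 1.34445
  30–34: 5 × 0.125 × 0.9295 = 0.58094
  35–39: 5 × 0.042 × 0.9248 = 0.19421
  40–44: 5 × 0.010 × 0.9231 = 0.04616
  45–49: 5 × 0.001 × 0.9121 = 0.00456
Sum = 3.87842
NRR = 0.48544 × 3.87842 = 1.88274
With NRR above 1 the population is above replacement fertility.

1.883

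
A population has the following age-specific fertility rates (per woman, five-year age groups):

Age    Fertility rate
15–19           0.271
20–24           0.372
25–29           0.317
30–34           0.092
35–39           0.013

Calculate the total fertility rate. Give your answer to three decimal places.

5.325

Sum of ASFRs = 0.271 + 0.372 + 0.317 + 0.092 + 0.013 = 1.065
TFR = 5 × 1.065 = 5.325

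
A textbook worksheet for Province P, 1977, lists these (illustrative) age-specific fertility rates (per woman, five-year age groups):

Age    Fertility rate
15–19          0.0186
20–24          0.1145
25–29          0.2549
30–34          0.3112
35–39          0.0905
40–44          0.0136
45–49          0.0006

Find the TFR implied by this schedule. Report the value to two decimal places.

Sum of ASFRs = 0.0186 + 0.1145 + 0.2549 + 0.3112 + 0.0905 + 0.0136 + 0.0006 = 0.8039
TFR = 5 × 0.8039 = 4.0195

4.02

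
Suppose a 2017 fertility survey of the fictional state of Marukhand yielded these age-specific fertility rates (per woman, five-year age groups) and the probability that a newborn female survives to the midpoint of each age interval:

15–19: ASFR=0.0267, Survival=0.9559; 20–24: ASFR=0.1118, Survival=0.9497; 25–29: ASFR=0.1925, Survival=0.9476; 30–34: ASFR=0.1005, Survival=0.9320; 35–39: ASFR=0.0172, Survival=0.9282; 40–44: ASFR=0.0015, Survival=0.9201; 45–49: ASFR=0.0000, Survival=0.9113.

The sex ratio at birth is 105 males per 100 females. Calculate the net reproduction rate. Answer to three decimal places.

1.037

Proportion female at birth = 100 / (100 + 105) = 0.48780.
Each age group contributes 5 × ASFR × survival:
  15–19: 5 × 0.0267 × 0.9559 = 0.12761
  20–24: 5 × 0.1118 × 0.9497 = 0.53088
  25–29: 5 × 0.1925 × 0.9476 = 0.91207
  30–34: 5 × 0.1005 × 0.9320 = 0.46833
  35–39: 5 × 0.0172 × 0.9282 = 0.07983
  40–44: 5 × 0.0015 × 0.9201 = 0.00690
  45–49: 5 × 0.0000 × 0.9113 = 0.00000
Sum = 2.12562
NRR = 0.48780 × 2.12562 = 1.03688
An NRR exceeding 1 indicates intrinsic growth under these rates.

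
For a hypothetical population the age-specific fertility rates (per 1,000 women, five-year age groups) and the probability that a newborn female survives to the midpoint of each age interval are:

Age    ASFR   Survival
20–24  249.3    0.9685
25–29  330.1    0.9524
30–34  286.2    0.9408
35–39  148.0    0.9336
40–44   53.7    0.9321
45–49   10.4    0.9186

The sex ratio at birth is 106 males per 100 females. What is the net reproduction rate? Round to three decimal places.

2.483

Proportion female at birth = 100 / (100 + 106) = 0.48544.
Survival-weighted fertility by age (5·fₓ·Sₓ):
  20–24: 5 × 249.3/1000 × 0.9685 = 1.20724
  25–29: 5 × 330.1/1000 × 0.9524 = 1.57194
  30–34: 5 × 286.2/1000 × 0.9408 = 1.34628
  35–39: 5 × 148.0/1000 × 0.9336 = 0.69086
  40–44: 5 × 53.7/1000 × 0.9321 = 0.25027
  45–49: 5 × 10.4/1000 × 0.9186 = 0.04777
Sum = 5.11436
NRR = 0.48544 × 5.11436 = 2.48271
NRR > 1, so each generation more than replaces itself.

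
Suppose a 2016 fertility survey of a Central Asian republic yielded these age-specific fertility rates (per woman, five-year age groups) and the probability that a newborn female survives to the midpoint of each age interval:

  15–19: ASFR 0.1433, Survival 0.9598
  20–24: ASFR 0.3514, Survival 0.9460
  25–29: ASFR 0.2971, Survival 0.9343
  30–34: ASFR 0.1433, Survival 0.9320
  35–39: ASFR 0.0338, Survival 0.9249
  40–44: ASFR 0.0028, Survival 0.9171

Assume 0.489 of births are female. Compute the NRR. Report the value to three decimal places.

2.237

Proportion female at birth = 0.489.
Each age group contributes 5 × ASFR × survival:
  15–19: 5 × 0.1433 × 0.9598 = 0.68770
  20–24: 5 × 0.3514 × 0.9460 = 1.66212
  25–29: 5 × 0.2971 × 0.9343 = 1.38790
  30–34: 5 × 0.1433 × 0.9320 = 0.66778
  35–39: 5 × 0.0338 × 0.9249 = 0.15631
  40–44: 5 × 0.0028 × 0.9171 = 0.01284
Sum = 4.57465
NRR = 0.489 × 4.57465 = 2.23700
An NRR exceeding 1 indicates intrinsic growth under these rates.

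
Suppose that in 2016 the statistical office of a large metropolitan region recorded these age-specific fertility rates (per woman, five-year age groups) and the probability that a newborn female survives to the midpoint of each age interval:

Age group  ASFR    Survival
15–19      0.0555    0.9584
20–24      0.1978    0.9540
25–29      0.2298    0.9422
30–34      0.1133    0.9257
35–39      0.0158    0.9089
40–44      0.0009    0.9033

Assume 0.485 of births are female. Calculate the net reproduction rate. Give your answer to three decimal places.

1.403

Proportion female at birth = 0.485.
Weighting each age-specific rate by interval width and survival:
  15–19: 5 × 0.0555 × 0.9584 = 0.26596
  20–24: 5 × 0.1978 × 0.9540 = 0.94351
  25–29: 5 × 0.2298 × 0.9422 = 1.08259
  30–34: 5 × 0.1133 × 0.9257 = 0.52441
  35–39: 5 × 0.0158 × 0.9089 = 0.07180
  40–44: 5 × 0.0009 × 0.9033 = 0.00406
Sum = 2.89233
NRR = 0.485 × 2.89233 = 1.40278
With NRR above 1 the population is above replacement fertility.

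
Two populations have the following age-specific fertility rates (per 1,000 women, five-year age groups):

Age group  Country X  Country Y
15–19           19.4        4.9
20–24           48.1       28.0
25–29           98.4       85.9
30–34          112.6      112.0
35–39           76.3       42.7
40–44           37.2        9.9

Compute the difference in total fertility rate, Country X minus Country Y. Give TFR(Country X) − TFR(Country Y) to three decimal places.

0.543

Country X:
  Sum of ASFRs = 19.4 + 48.1 + 98.4 + 112.6 + 76.3 + 37.2 = 392.0
  TFR = 5 × 392.0 / 1000 = 1.96
Country Y:
  Sum of ASFRs = 4.9 + 28.0 + 85.9 + 112.0 + 42.7 + 9.9 = 283.4
  TFR = 5 × 283.4 / 1000 = 1.417
Difference = 1.96 − 1.417 = 0.543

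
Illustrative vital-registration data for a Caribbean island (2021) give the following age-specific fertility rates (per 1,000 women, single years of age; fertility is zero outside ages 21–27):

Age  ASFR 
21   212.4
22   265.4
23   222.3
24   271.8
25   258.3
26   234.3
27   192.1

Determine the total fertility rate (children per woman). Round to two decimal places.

Sum of ASFRs = 212.4 + 265.4 + 222.3 + 271.8 + 258.3 + 234.3 + 192.1 = 1656.6
TFR = 1656.6 / 1000 = 1.6566

1.66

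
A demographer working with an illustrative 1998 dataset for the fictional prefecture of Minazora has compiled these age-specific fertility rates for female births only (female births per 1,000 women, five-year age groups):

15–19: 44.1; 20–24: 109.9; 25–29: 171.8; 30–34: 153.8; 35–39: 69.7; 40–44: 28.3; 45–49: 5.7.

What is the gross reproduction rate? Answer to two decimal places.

2.92

Sum of female ASFRs = 44.1 + 109.9 + 171.8 + 153.8 + 69.7 + 28.3 + 5.7 = 583.3
GRR = 5 × 583.3 / 1000 = 2.9165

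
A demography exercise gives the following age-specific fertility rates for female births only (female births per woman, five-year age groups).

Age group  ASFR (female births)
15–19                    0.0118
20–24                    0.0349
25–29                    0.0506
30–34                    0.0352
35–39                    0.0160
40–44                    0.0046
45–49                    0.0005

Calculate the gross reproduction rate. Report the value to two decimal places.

0.77

Sum of female ASFRs = 0.0118 + 0.0349 + 0.0506 + 0.0352 + 0.0160 + 0.0046 + 0.0005 = 0.1536
GRR = 5 × 0.1536 = 0.768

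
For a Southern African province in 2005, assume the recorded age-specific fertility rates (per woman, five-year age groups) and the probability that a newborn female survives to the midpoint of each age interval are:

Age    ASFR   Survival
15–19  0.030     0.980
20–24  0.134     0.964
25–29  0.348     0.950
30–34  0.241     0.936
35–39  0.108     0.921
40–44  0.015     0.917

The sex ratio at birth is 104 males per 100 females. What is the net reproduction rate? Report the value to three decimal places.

2.029

Proportion female at birth = 100 / (100 + 104) = 0.49020.
Each age group contributes 5 × ASFR × survival:
  15–19: 5 × 0.030 × 0.980 = 0.14700
  20–24: 5 × 0.134 × 0.964 = 0.64588
  25–29: 5 × 0.348 × 0.950 = 1.65300
  30–34: 5 × 0.241 × 0.936 = 1.12788
  35–39: 5 × 0.108 × 0.921 = 0.49734
  40–44: 5 × 0.015 × 0.917 = 0.06878
Sum = 4.13988
NRR = 0.49020 × 4.13988 = 2.02937
NRR > 1, so each generation more than replaces itself.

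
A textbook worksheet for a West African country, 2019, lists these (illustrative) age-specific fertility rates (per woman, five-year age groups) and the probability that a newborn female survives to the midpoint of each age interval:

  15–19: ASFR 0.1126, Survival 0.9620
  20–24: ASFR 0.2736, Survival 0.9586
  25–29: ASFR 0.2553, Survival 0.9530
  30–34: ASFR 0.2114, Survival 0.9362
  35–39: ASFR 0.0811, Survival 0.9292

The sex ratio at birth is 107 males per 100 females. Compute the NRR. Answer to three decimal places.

2.143

Proportion female at birth = 100 / (100 + 107) = 0.48309.
Survival-weighted fertility by age (5·fₓ·Sₓ):
  15–19: 5 × 0.1126 × 0.9620 = 0.54161
  20–24: 5 × 0.2736 × 0.9586 = 1.31136
  25–29: 5 × 0.2553 × 0.9530 = 1.21650
  30–34: 5 × 0.2114 × 0.9362 = 0.98956
  35–39: 5 × 0.0811 × 0.9292 = 0.37679
Sum = 4.43582
NRR = 0.48309 × 4.43582 = 2.14290
An NRR exceeding 1 indicates intrinsic growth under these rates.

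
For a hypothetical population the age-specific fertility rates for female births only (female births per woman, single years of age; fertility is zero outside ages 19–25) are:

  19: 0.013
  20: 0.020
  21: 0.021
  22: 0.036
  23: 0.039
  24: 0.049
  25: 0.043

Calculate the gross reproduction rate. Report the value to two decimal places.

Sum of female ASFRs = 0.013 + 0.020 + 0.021 + 0.036 + 0.039 + 0.049 + 0.043 = 0.221
GRR = 0.221

0.22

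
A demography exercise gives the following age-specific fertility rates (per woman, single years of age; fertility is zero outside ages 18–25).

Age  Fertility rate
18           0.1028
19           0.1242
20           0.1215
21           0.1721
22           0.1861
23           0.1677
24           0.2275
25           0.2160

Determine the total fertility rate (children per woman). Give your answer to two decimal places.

1.32

Sum of ASFRs = 0.1028 + 0.1242 + 0.1215 + 0.1721 + 0.1861 + 0.1677 + 0.2275 + 0.2160 = 1.3179
TFR = 1.3179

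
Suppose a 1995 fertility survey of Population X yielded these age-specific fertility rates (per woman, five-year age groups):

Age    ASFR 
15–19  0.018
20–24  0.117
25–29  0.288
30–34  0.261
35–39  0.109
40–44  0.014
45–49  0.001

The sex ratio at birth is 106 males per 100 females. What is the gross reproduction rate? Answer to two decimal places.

1.96

Proportion female at birth = 100 / (100 + 106) = 0.48544.
Sum of ASFRs = 0.018 + 0.117 + 0.288 + 0.261 + 0.109 + 0.014 + 0.001 = 0.808
TFR = 5 × 0.808 = 4.04
GRR = 0.48544 × 4.04 = 1.96118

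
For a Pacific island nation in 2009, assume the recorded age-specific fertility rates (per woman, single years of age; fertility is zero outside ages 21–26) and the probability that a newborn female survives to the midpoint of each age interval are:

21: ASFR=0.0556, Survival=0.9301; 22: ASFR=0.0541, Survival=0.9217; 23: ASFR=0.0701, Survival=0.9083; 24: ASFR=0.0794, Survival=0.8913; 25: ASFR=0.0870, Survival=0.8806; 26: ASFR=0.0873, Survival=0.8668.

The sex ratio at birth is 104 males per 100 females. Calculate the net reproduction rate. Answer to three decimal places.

Proportion female at birth = 100 / (100 + 104) = 0.49020.
Survival-weighted fertility by age (1·fₓ·Sₓ):
  21: 1 × 0.0556 × 0.9301 = 0.05171
  22: 1 × 0.0541 × 0.9217 = 0.04986
  23: 1 × 0.0701 × 0.9083 = 0.06367
  24: 1 × 0.0794 × 0.8913 = 0.07077
  25: 1 × 0.0870 × 0.8806 = 0.07661
  26: 1 × 0.0873 × 0.8668 = 0.07567
Sum = 0.38829
NRR = 0.49020 × 0.38829 = 0.19034
An NRR under 1 implies long-run decline under these rates.

0.190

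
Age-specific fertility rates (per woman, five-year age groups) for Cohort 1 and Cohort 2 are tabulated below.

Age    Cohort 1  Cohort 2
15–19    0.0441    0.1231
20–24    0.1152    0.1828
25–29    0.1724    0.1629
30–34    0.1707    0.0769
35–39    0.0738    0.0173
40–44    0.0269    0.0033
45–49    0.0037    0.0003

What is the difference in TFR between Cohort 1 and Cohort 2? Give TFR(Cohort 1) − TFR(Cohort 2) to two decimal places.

Cohort 1:
  Sum of ASFRs = 0.0441 + 0.1152 + 0.1724 + 0.1707 + 0.0738 + 0.0269 + 0.0037 = 0.6068
  TFR = 5 × 0.6068 = 3.034
Cohort 2:
  Sum of ASFRs = 0.1231 + 0.1828 + 0.1629 + 0.0769 + 0.0173 + 0.0033 + 0.0003 = 0.5666
  TFR = 5 × 0.5666 = 2.833
Difference = 3.034 − 2.833 = 0.201

0.20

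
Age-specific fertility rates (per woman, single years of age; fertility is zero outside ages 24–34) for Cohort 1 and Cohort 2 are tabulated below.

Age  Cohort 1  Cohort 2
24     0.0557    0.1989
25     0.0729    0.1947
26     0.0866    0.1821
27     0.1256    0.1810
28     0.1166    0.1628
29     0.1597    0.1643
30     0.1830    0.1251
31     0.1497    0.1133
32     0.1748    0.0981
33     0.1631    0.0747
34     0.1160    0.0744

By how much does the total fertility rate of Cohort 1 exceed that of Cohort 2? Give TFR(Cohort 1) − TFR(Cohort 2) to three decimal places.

-0.166

Cohort 1:
  Sum of ASFRs = 0.0557 + 0.0729 + 0.0866 + 0.1256 + 0.1166 + 0.1597 + 0.1830 + 0.1497 + 0.1748 + 0.1631 + 0.1160 = 1.4037
  TFR = 1.4037
Cohort 2:
  Sum of ASFRs = 0.1989 + 0.1947 + 0.1821 + 0.1810 + 0.1628 + 0.1643 + 0.1251 + 0.1133 + 0.0981 + 0.0747 + 0.0744 = 1.5694
  TFR = 1.5694
Difference = 1.4037 − 1.5694 = -0.1657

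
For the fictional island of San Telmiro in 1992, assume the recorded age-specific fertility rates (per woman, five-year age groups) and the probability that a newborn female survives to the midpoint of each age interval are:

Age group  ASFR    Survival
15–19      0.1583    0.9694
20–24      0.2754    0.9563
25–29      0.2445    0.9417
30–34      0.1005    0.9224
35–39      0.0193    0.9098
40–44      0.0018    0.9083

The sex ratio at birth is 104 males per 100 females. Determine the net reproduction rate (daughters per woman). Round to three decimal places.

1.860

Proportion female at birth = 100 / (100 + 104) = 0.49020.
Survival-weighted fertility by age (5·fₓ·Sₓ):
  15–19: 5 × 0.1583 × 0.9694 = 0.76728
  20–24: 5 × 0.2754 × 0.9563 = 1.31683
  25–29: 5 × 0.2445 × 0.9417 = 1.15123
  30–34: 5 × 0.1005 × 0.9224 = 0.46351
  35–39: 5 × 0.0193 × 0.9098 = 0.08780
  40–44: 5 × 0.0018 × 0.9083 = 0.00817
Sum = 3.79482
NRR = 0.49020 × 3.79482 = 1.86022
With NRR above 1 the population is above replacement fertility.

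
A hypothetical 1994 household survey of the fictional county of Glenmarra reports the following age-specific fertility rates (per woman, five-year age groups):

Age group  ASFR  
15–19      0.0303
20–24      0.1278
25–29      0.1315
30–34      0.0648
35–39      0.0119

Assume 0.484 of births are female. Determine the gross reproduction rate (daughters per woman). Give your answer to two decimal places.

0.89

Proportion female at birth = 0.484.
Sum of ASFRs = 0.0303 + 0.1278 + 0.1315 + 0.0648 + 0.0119 = 0.3663
TFR = 5 × 0.3663 = 1.8315
GRR = 0.484 × 1.8315 = 0.88645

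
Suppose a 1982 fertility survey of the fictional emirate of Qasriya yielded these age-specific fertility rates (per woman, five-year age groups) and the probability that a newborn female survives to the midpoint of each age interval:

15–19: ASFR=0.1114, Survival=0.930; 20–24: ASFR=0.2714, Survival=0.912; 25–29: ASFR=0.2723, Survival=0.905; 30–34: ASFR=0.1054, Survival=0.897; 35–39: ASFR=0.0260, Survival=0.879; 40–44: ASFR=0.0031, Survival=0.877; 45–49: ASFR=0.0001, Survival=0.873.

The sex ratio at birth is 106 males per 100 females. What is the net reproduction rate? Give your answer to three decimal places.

1.742

Proportion female at birth = 100 / (100 + 106) = 0.48544.
Each age group contributes 5 × ASFR × survival:
  15–19: 5 × 0.1114 × 0.930 = 0.51801
  20–24: 5 × 0.2714 × 0.912 = 1.23758
  25–29: 5 × 0.2723 × 0.905 = 1.23216
  30–34: 5 × 0.1054 × 0.897 = 0.47272
  35–39: 5 × 0.0260 × 0.879 = 0.11427
  40–44: 5 × 0.0031 × 0.877 = 0.01359
  45–49: 5 × 0.0001 × 0.873 = 0.00044
Sum = 3.58877
NRR = 0.48544 × 3.58877 = 1.74213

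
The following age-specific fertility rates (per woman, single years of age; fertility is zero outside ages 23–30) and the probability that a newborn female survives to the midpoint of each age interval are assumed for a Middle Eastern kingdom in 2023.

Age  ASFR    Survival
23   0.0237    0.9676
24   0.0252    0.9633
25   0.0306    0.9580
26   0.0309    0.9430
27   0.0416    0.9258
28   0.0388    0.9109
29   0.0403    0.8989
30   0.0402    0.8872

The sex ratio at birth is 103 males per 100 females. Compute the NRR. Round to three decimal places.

0.124

Proportion female at birth = 100 / (100 + 103) = 0.49261.
Per-age-group product (1 × ASFR × survival probability):
  23: 1 × 0.0237 × 0.9676 = 0.02293
  24: 1 × 0.0252 × 0.9633 = 0.02428
  25: 1 × 0.0306 × 0.9580 = 0.02931
  26: 1 × 0.0309 × 0.9430 = 0.02914
  27: 1 × 0.0416 × 0.9258 = 0.03851
  28: 1 × 0.0388 × 0.9109 = 0.03534
  29: 1 × 0.0403 × 0.8989 = 0.03623
  30: 1 × 0.0402 × 0.8872 = 0.03567
Sum = 0.25141
NRR = 0.49261 × 0.25141 = 0.12385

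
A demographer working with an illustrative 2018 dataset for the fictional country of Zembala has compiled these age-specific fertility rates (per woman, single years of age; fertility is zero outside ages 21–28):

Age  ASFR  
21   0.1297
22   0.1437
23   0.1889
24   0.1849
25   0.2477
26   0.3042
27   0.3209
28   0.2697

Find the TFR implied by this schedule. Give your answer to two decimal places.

Sum of ASFRs = 0.1297 + 0.1437 + 0.1889 + 0.1849 + 0.2477 + 0.3042 + 0.3209 + 0.2697 = 1.7897
TFR = 1.7897

1.79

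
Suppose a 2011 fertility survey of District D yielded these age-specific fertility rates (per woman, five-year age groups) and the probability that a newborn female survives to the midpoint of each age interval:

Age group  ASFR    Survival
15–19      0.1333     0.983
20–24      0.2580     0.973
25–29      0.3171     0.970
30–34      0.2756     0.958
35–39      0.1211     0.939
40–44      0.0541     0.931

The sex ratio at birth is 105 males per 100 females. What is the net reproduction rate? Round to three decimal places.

Proportion female at birth = 100 / (100 + 105) = 0.48780.
Per-age-group product (5 × ASFR × survival probability):
  15–19: 5 × 0.1333 × 0.983 = 0.65517
  20–24: 5 × 0.2580 × 0.973 = 1.25517
  25–29: 5 × 0.3171 × 0.970 = 1.53794
  30–34: 5 × 0.2756 × 0.958 = 1.32012
  35–39: 5 × 0.1211 × 0.939 = 0.56856
  40–44: 5 × 0.0541 × 0.931 = 0.25184
Sum = 5.58880
NRR = 0.48780 × 5.58880 = 2.72622

2.726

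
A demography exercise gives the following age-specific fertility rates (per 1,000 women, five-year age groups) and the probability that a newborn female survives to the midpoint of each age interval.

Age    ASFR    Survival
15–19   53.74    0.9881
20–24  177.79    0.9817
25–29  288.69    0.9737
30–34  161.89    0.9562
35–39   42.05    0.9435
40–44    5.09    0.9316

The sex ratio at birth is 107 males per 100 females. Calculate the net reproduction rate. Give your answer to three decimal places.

Proportion female at birth = 100 / (100 + 107) = 0.48309.
Weighting each age-specific rate by interval width and survival:
  15–19: 5 × 53.74/1000 × 0.9881 = 0.26550
  20–24: 5 × 177.79/1000 × 0.9817 = 0.87268
  25–29: 5 × 288.69/1000 × 0.9737 = 1.40549
  30–34: 5 × 161.89/1000 × 0.9562 = 0.77400
  35–39: 5 × 42.05/1000 × 0.9435 = 0.19837
  40–44: 5 × 5.09/1000 × 0.9316 = 0.02371
Sum = 3.53975
NRR = 0.48309 × 3.53975 = 1.71002

1.710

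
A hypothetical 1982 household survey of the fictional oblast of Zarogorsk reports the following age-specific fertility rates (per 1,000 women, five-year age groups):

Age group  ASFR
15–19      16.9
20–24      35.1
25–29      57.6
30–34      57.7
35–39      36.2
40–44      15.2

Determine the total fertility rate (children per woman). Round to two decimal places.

1.09

Sum of ASFRs = 16.9 + 35.1 + 57.6 + 57.7 + 36.2 + 15.2 = 218.7
TFR = 5 × 218.7 / 1000 = 1.0935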